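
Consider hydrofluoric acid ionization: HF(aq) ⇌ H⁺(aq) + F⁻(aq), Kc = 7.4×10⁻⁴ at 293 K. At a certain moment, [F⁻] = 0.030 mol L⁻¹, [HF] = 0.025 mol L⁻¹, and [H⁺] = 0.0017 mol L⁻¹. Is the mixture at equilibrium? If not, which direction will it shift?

Qc = [H⁺]·[F⁻] / [HF] = (0.0017)·(0.030) / (0.025) = 0.0020
Qc = 0.0020 > Kc = 7.4×10⁻⁴: net reverse reaction.

no; Q > K, reaction proceeds in reverse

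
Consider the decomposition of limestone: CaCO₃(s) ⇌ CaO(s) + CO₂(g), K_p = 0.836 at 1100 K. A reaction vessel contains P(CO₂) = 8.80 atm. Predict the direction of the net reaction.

(CaCO₃, CaO are pure solids — omitted from Q_p.)
Q_p = P(CO₂) = 8.80
Q_p = 8.80 > K_p = 0.836, so the reverse reaction proceeds.

in the reverse direction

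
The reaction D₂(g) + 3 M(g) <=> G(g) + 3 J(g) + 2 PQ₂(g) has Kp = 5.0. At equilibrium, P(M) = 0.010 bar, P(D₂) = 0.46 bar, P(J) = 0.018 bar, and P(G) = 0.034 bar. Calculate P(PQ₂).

P(PQ₂) = 3.4 bar

At equilibrium, Kp = P(G)·P(J)³·P(PQ₂)² / (P(D₂)·P(M)³) = 5.0.
(0.034)·(0.018)³·(P(PQ₂))² / ((0.46)·(0.010)³) = 5.0
P(PQ₂)² = 11.6 ⇒ P(PQ₂) = 3.4 bar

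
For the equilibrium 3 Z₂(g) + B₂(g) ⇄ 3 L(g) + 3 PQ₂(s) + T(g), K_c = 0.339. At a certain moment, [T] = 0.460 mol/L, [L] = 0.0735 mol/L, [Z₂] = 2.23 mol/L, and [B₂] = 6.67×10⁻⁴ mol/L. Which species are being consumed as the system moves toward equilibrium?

Z₂, B₂ (reactants)

(PQ₂ is a pure solid — omitted from Q_c.)
Q_c = [L]³·[T] / ([Z₂]³·[B₂]) = (0.0735)³·(0.460) / ((2.23)³·(6.67×10⁻⁴)) = 0.0247
Q_c = 0.0247 < K_c = 0.339: net forward reaction.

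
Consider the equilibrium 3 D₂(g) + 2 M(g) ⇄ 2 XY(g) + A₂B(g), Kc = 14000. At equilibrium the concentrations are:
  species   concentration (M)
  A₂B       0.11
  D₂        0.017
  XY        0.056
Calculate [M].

[M] = 0.071 M

At equilibrium, Kc = [XY]²·[A₂B] / ([D₂]³·[M]²) = 14000.
(0.056)²·(0.11) / ((0.017)³·([M])²) = 14000
[M]² = 0.00502 ⇒ [M] = 0.071 M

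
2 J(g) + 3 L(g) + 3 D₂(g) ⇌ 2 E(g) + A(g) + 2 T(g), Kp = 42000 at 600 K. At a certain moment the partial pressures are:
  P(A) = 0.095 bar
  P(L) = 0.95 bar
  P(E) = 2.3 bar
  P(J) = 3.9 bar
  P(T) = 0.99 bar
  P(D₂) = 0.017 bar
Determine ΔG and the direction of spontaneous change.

Qp = P(E)²·P(A)·P(T)² / (P(J)²·P(L)³·P(D₂)³) = (2.3)²·(0.095)·(0.99)² / ((3.9)²·(0.95)³·(0.017)³) = 7690
ΔG = RT ln(Qp/Kp) = (8.314 J mol⁻¹ K⁻¹)(600 K) × ln(7690/42000)
   = (4.988 kJ/mol)(-1.698) = -8.47 kJ/mol
ΔG < 0, so the forward reaction is spontaneous (proceeds forward).

ΔG = -8.47 kJ/mol; the forward reaction is spontaneous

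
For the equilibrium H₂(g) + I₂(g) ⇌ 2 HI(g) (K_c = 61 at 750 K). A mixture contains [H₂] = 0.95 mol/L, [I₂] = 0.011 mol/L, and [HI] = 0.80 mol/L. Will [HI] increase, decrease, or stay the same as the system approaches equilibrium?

Q_c = [HI]² / ([H₂]·[I₂]) = (0.80)² / ((0.95)·(0.011)) = 61
Q_c = 61 = K_c; the system is at equilibrium.

stay the same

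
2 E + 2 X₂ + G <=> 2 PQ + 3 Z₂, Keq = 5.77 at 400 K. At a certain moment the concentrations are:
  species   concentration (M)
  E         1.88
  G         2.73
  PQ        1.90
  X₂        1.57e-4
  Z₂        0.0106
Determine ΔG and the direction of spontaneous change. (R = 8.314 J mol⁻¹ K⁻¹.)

ΔG = 3.80 kJ/mol; the forward reaction is non-spontaneous

Q = [PQ]²·[Z₂]³ / ([E]²·[X₂]²·[G]) = (1.90)²·(0.0106)³ / ((1.88)²·(1.57e-4)²·(2.73)) = 18.1
ΔG = RT ln(Q/Keq) = (8.314 J mol⁻¹ K⁻¹)(400 K) × ln(18.1/5.77)
   = (3.326 kJ/mol)(1.143) = 3.80 kJ/mol
ΔG > 0, so the forward reaction is non-spontaneous (proceeds in reverse).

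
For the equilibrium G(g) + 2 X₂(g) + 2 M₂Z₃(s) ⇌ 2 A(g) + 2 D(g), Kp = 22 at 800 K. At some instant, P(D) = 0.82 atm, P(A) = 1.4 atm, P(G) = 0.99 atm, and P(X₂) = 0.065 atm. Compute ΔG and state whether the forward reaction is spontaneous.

(M₂Z₃ is a pure solid — omitted from Qp.)
Qp = P(A)²·P(D)² / (P(G)·P(X₂)²) = (1.4)²·(0.82)² / ((0.99)·(0.065)²) = 315
ΔG = RT ln(Qp/Kp) = (8.314 J mol⁻¹ K⁻¹)(800 K) × ln(315/22)
   = (6.651 kJ/mol)(2.662) = 17.7 kJ/mol
ΔG > 0, so the forward reaction is non-spontaneous (proceeds in reverse).

ΔG = 17.7 kJ/mol; the forward reaction is non-spontaneous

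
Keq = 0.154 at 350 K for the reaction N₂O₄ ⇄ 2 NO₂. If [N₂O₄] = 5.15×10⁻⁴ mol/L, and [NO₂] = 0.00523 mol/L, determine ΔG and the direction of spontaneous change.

ΔG = -3.10 kJ/mol; the forward reaction is spontaneous

Q = [NO₂]² / [N₂O₄] = (0.00523)² / (5.15×10⁻⁴) = 0.0531
ΔG = RT ln(Q/Keq) = (8.314 J mol⁻¹ K⁻¹)(350 K) × ln(0.0531/0.154)
   = (2.910 kJ/mol)(-1.065) = -3.10 kJ/mol
ΔG < 0, so the forward reaction is spontaneous (proceeds forward).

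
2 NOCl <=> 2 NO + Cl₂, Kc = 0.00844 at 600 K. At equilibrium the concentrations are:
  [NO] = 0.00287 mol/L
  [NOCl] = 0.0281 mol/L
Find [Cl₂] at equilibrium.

[Cl₂] = 0.809 mol/L

At equilibrium, Kc = [NO]²·[Cl₂] / [NOCl]² = 0.00844.
(0.00287)²·([Cl₂]) / (0.0281)² = 0.00844
[Cl₂] = 0.809 mol/L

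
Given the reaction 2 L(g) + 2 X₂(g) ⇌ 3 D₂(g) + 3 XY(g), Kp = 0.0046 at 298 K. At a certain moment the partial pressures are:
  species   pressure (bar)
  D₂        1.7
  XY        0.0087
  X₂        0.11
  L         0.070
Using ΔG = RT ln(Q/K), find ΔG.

ΔG = 6.13 kJ/mol

Qp = P(D₂)³·P(XY)³ / (P(L)²·P(X₂)²) = (1.7)³·(0.0087)³ / ((0.070)²·(0.11)²) = 0.0546
ΔG = RT ln(Qp/Kp) = (8.314 J mol⁻¹ K⁻¹)(298 K) × ln(0.0546/0.0046)
   = (2.478 kJ/mol)(2.474) = 6.13 kJ/mol
ΔG > 0, so the forward reaction is non-spontaneous (proceeds in reverse).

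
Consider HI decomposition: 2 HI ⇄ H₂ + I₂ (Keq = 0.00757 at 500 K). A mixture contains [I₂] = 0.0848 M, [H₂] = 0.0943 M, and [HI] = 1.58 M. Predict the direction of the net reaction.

Q = [H₂]·[I₂] / [HI]² = (0.0943)·(0.0848) / (1.58)² = 0.00320
Q = 0.00320 < Keq = 0.00757, so the forward reaction proceeds.

forward (toward products)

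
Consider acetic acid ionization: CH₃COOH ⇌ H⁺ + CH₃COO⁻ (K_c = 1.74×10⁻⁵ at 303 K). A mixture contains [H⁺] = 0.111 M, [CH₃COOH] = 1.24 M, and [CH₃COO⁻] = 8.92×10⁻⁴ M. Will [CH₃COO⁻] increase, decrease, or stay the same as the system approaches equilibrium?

Q_c = [H⁺]·[CH₃COO⁻] / [CH₃COOH] = (0.111)·(8.92×10⁻⁴) / (1.24) = 7.98×10⁻⁵
Q_c = 7.98×10⁻⁵ > K_c = 1.74×10⁻⁵: net reverse reaction.
CH₃COO⁻ is a product, so it decreases.

decrease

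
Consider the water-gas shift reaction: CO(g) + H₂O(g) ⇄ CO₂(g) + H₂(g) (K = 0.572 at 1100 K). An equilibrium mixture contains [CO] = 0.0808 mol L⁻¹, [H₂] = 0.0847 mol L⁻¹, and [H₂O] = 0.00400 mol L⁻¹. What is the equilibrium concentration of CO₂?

At equilibrium, K = [CO₂]·[H₂] / ([CO]·[H₂O]) = 0.572.
([CO₂])·(0.0847) / ((0.0808)·(0.00400)) = 0.572
[CO₂] = 0.00218 mol L⁻¹

[CO₂] = 0.00218 mol L⁻¹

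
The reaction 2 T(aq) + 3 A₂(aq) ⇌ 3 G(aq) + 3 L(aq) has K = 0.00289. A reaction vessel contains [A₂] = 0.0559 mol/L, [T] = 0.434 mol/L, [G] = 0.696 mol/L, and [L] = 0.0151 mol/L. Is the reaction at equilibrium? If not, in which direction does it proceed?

reverse (toward reactants)

Q = [G]³·[L]³ / ([T]²·[A₂]³) = (0.696)³·(0.0151)³ / ((0.434)²·(0.0559)³) = 0.0353
Q = 0.0353 > K = 0.00289, so the reverse reaction proceeds.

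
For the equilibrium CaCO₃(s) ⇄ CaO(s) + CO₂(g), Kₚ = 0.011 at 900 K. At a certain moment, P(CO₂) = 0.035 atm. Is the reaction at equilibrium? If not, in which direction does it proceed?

(CaCO₃, CaO are pure solids — omitted from Qₚ.)
Qₚ = P(CO₂) = 0.035
Qₚ = 0.035 > Kₚ = 0.011, so the reverse reaction proceeds.

to the left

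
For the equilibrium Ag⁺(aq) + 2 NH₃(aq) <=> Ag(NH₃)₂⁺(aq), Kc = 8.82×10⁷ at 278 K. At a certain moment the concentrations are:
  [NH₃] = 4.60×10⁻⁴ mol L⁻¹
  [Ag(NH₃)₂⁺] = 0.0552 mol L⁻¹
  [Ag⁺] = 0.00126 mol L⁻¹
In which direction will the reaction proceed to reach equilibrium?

reverse (toward reactants)

Qc = [Ag(NH₃)₂⁺] / ([Ag⁺]·[NH₃]²) = (0.0552) / ((0.00126)·(4.60×10⁻⁴)²) = 2.07×10⁸
Qc = 2.07×10⁸ > Kc = 8.82×10⁷, so the reverse reaction proceeds.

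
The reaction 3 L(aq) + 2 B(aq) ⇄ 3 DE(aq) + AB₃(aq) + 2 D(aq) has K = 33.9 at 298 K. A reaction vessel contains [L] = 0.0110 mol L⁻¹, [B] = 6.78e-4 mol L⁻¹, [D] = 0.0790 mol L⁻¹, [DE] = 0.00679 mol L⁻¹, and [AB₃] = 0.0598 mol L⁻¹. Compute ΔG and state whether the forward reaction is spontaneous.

Q = [DE]³·[AB₃]·[D]² / ([L]³·[B]²) = (0.00679)³·(0.0598)·(0.0790)² / ((0.0110)³·(6.78e-4)²) = 191
ΔG = RT ln(Q/K) = (8.314 J mol⁻¹ K⁻¹)(298 K) × ln(191/33.9)
   = (2.478 kJ/mol)(1.729) = 4.28 kJ/mol
ΔG > 0, so the forward reaction is non-spontaneous (proceeds in reverse).

ΔG = 4.28 kJ/mol; the forward reaction is non-spontaneous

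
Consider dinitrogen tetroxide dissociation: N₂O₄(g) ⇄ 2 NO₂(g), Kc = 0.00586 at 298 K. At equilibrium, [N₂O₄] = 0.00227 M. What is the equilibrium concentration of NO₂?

At equilibrium, Kc = [NO₂]² / [N₂O₄] = 0.00586.
([NO₂])² / (0.00227) = 0.00586
[NO₂]² = 1.33e-5 ⇒ [NO₂] = 0.00365 M

[NO₂] = 0.00365 M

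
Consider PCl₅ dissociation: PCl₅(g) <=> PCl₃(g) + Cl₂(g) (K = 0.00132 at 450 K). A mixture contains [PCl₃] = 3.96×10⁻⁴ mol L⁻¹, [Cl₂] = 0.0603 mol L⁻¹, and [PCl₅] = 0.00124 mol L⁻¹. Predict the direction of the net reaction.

in the reverse direction

Q = [PCl₃]·[Cl₂] / [PCl₅] = (3.96×10⁻⁴)·(0.0603) / (0.00124) = 0.0193
Q = 0.0193 > K = 0.00132, so the reverse reaction proceeds.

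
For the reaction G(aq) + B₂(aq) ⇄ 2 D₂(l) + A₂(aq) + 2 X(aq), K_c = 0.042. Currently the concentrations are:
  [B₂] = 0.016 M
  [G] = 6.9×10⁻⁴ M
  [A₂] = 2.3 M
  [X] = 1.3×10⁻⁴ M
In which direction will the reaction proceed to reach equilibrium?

in the forward direction

(D₂ is a pure liquid — omitted from Q_c.)
Q_c = [A₂]·[X]² / ([G]·[B₂]) = (2.3)·(1.3×10⁻⁴)² / ((6.9×10⁻⁴)·(0.016)) = 0.0035
Q_c = 0.0035 < K_c = 0.042, so the forward reaction proceeds.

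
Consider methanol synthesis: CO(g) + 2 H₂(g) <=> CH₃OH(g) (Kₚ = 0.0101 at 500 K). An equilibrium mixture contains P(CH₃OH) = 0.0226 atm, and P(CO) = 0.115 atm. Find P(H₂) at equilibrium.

P(H₂) = 4.41 atm

At equilibrium, Kₚ = P(CH₃OH) / (P(CO)·P(H₂)²) = 0.0101.
(0.0226) / ((0.115)·(P(H₂))²) = 0.0101
P(H₂)² = 19.5 ⇒ P(H₂) = 4.41 atm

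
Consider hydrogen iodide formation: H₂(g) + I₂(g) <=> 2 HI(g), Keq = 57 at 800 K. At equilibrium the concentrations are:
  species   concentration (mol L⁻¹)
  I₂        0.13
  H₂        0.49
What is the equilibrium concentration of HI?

[HI] = 1.9 mol L⁻¹

At equilibrium, Keq = [HI]² / ([H₂]·[I₂]) = 57.
([HI])² / ((0.49)·(0.13)) = 57
[HI]² = 3.63 ⇒ [HI] = 1.9 mol L⁻¹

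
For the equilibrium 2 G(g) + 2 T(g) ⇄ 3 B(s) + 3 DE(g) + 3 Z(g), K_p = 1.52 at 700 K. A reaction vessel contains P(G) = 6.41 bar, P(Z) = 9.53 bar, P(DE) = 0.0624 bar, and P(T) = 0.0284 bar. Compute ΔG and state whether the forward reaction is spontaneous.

(B is a pure solid — omitted from Q_p.)
Q_p = P(DE)³·P(Z)³ / (P(G)²·P(T)²) = (0.0624)³·(9.53)³ / ((6.41)²·(0.0284)²) = 6.35
ΔG = RT ln(Q_p/K_p) = (8.314 J mol⁻¹ K⁻¹)(700 K) × ln(6.35/1.52)
   = (5.820 kJ/mol)(1.430) = 8.32 kJ/mol
ΔG > 0, so the forward reaction is non-spontaneous (proceeds in reverse).

ΔG = 8.32 kJ/mol; the forward reaction is non-spontaneous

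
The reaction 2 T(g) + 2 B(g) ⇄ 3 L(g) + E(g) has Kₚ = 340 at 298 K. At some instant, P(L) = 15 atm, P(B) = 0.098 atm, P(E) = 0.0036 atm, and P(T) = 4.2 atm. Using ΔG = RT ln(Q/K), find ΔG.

Qₚ = P(L)³·P(E) / (P(T)²·P(B)²) = (15)³·(0.0036) / ((4.2)²·(0.098)²) = 71.7
ΔG = RT ln(Qₚ/Kₚ) = (8.314 J mol⁻¹ K⁻¹)(298 K) × ln(71.7/340)
   = (2.478 kJ/mol)(-1.556) = -3.86 kJ/mol
ΔG < 0, so the forward reaction is spontaneous (proceeds forward).

ΔG = -3.86 kJ/mol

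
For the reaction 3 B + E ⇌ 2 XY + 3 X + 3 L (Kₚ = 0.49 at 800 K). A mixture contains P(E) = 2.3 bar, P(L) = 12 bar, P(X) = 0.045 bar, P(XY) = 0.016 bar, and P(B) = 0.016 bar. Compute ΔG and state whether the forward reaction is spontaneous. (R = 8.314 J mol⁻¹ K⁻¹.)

ΔG = 14.4 kJ/mol; the forward reaction is non-spontaneous

Qₚ = P(XY)²·P(X)³·P(L)³ / (P(B)³·P(E)) = (0.016)²·(0.045)³·(12)³ / ((0.016)³·(2.3)) = 4.28
ΔG = RT ln(Qₚ/Kₚ) = (8.314 J mol⁻¹ K⁻¹)(800 K) × ln(4.28/0.49)
   = (6.651 kJ/mol)(2.167) = 14.4 kJ/mol
ΔG > 0, so the forward reaction is non-spontaneous (proceeds in reverse).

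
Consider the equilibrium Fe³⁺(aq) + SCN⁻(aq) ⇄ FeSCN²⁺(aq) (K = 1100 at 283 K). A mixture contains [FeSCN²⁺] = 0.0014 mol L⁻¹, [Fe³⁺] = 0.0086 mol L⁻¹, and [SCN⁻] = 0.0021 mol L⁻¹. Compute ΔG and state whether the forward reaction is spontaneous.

Q = [FeSCN²⁺] / ([Fe³⁺]·[SCN⁻]) = (0.0014) / ((0.0086)·(0.0021)) = 77.5
ΔG = RT ln(Q/K) = (8.314 J mol⁻¹ K⁻¹)(283 K) × ln(77.5/1100)
   = (2.353 kJ/mol)(-2.653) = -6.24 kJ/mol
ΔG < 0, so the forward reaction is spontaneous (proceeds forward).

ΔG = -6.24 kJ/mol; the forward reaction is spontaneous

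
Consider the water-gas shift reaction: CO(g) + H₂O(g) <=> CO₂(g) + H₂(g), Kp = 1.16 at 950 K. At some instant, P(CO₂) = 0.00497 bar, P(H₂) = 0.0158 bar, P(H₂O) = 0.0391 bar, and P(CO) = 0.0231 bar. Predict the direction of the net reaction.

to the right

Qp = P(CO₂)·P(H₂) / (P(CO)·P(H₂O)) = (0.00497)·(0.0158) / ((0.0231)·(0.0391)) = 0.0869
Qp = 0.0869 < Kp = 1.16, so the forward reaction proceeds.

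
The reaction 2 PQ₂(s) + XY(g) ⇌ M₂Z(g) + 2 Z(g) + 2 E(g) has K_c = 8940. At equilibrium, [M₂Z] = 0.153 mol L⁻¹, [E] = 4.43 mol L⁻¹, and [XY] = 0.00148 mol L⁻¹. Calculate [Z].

[Z] = 2.10 mol L⁻¹

(PQ₂ is a pure solid — omitted from K_c.)
At equilibrium, K_c = [M₂Z]·[Z]²·[E]² / [XY] = 8940.
(0.153)·([Z])²·(4.43)² / (0.00148) = 8940
[Z]² = 4.41 ⇒ [Z] = 2.10 mol L⁻¹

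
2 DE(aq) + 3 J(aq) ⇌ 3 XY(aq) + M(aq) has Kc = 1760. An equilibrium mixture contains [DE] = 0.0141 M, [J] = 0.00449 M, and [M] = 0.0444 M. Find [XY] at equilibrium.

At equilibrium, Kc = [XY]³·[M] / ([DE]²·[J]³) = 1760.
([XY])³·(0.0444) / ((0.0141)²·(0.00449)³) = 1760
[XY]³ = 7.13×10⁻⁷ ⇒ [XY] = 0.00894 M

[XY] = 0.00894 M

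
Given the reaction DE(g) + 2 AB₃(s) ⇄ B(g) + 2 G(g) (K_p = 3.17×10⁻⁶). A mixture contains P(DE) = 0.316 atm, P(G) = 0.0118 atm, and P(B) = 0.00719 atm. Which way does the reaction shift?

neither direction; the system is at equilibrium

(AB₃ is a pure solid — omitted from Q_p.)
Q_p = P(B)·P(G)² / P(DE) = (0.00719)·(0.0118)² / (0.316) = 3.17×10⁻⁶
Q_p = 3.17×10⁻⁶ = K_p, so the system is already at equilibrium.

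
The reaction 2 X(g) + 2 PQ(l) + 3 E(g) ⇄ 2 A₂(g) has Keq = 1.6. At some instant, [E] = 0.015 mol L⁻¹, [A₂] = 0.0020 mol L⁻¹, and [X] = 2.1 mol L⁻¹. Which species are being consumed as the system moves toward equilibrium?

X, PQ, E (reactants)

(PQ is a pure liquid — omitted from Q.)
Q = [A₂]² / ([X]²·[E]³) = (0.0020)² / ((2.1)²·(0.015)³) = 0.27
Q = 0.27 < Keq = 1.6: net forward reaction.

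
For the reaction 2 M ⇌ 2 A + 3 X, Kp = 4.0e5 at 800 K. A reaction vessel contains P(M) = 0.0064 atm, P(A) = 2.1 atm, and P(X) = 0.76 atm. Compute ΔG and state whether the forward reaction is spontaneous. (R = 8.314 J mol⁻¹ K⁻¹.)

ΔG = -14.2 kJ/mol; the forward reaction is spontaneous

Qp = P(A)²·P(X)³ / P(M)² = (2.1)²·(0.76)³ / (0.0064)² = 47300
ΔG = RT ln(Qp/Kp) = (8.314 J mol⁻¹ K⁻¹)(800 K) × ln(47300/4.0e5)
   = (6.651 kJ/mol)(-2.135) = -14.2 kJ/mol
ΔG < 0, so the forward reaction is spontaneous (proceeds forward).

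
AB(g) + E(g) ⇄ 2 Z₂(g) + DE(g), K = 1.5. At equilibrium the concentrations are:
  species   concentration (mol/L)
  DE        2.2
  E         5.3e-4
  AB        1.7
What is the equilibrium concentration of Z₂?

At equilibrium, K = [Z₂]²·[DE] / ([AB]·[E]) = 1.5.
([Z₂])²·(2.2) / ((1.7)·(5.3e-4)) = 1.5
[Z₂]² = 6.14e-4 ⇒ [Z₂] = 0.025 mol/L

[Z₂] = 0.025 mol/L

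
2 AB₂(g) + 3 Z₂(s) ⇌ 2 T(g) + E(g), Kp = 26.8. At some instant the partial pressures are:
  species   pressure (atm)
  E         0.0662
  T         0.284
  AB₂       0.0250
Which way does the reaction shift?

forward (toward products)

(Z₂ is a pure solid — omitted from Qp.)
Qp = P(T)²·P(E) / P(AB₂)² = (0.284)²·(0.0662) / (0.0250)² = 8.54
Qp = 8.54 < Kp = 26.8, so the forward reaction proceeds.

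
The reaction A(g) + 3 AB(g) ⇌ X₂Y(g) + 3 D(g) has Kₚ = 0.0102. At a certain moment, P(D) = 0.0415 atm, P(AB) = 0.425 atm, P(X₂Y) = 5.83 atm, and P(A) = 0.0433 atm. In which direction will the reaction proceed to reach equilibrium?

to the left

Qₚ = P(X₂Y)·P(D)³ / (P(A)·P(AB)³) = (5.83)·(0.0415)³ / ((0.0433)·(0.425)³) = 0.125
Qₚ = 0.125 > Kₚ = 0.0102, so the reverse reaction proceeds.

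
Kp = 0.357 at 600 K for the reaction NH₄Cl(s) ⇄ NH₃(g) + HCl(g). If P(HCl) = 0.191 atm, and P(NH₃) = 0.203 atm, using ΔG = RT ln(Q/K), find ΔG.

ΔG = -11.1 kJ/mol

(NH₄Cl is a pure solid — omitted from Qp.)
Qp = P(NH₃)·P(HCl) = (0.203)·(0.191) = 0.0388
ΔG = RT ln(Qp/Kp) = (8.314 J mol⁻¹ K⁻¹)(600 K) × ln(0.0388/0.357)
   = (4.988 kJ/mol)(-2.219) = -11.1 kJ/mol
ΔG < 0, so the forward reaction is spontaneous (proceeds forward).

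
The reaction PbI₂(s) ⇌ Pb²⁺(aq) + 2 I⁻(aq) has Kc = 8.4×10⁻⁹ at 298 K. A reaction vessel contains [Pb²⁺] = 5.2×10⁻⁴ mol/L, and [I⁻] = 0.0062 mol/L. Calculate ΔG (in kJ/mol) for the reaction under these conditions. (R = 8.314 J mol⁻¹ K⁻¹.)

ΔG = 2.15 kJ/mol

(PbI₂ is a pure solid — omitted from Qc.)
Qc = [Pb²⁺]·[I⁻]² = (5.2×10⁻⁴)·(0.0062)² = 2.00×10⁻⁸
ΔG = RT ln(Qc/Kc) = (8.314 J mol⁻¹ K⁻¹)(298 K) × ln(2.00×10⁻⁸/8.4×10⁻⁹)
   = (2.478 kJ/mol)(0.8675) = 2.15 kJ/mol
ΔG > 0, so the forward reaction is non-spontaneous (proceeds in reverse).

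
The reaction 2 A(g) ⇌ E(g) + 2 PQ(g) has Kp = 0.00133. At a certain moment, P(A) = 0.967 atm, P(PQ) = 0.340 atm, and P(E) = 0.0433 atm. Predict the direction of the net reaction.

Qp = P(E)·P(PQ)² / P(A)² = (0.0433)·(0.340)² / (0.967)² = 0.00535
Qp = 0.00535 > Kp = 0.00133, so the reverse reaction proceeds.

to the left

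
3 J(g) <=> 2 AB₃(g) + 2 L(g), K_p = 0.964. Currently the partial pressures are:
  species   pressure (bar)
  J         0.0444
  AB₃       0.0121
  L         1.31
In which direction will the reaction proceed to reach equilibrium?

to the left

Q_p = P(AB₃)²·P(L)² / P(J)³ = (0.0121)²·(1.31)² / (0.0444)³ = 2.87
Q_p = 2.87 > K_p = 0.964, so the reverse reaction proceeds.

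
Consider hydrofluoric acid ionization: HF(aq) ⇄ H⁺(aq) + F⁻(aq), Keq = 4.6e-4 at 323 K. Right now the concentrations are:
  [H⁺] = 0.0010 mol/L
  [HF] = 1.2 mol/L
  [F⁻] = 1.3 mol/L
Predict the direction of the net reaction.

Q = [H⁺]·[F⁻] / [HF] = (0.0010)·(1.3) / (1.2) = 0.0011
Q = 0.0011 > Keq = 4.6e-4, so the reverse reaction proceeds.

toward reactants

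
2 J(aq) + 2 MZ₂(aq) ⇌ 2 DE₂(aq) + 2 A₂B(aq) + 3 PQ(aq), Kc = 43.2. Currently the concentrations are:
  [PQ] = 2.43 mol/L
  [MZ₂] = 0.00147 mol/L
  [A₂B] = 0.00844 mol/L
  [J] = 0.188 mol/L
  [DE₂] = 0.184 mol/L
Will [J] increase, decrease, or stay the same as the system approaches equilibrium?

increase

Qc = [DE₂]²·[A₂B]²·[PQ]³ / ([J]²·[MZ₂]²) = (0.184)²·(0.00844)²·(2.43)³ / ((0.188)²·(0.00147)²) = 453
Qc = 453 > Kc = 43.2: net reverse reaction.
J is a reactant, so it increases.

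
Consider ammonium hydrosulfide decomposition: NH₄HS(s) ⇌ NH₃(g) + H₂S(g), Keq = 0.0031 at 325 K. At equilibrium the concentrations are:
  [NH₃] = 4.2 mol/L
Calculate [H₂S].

[H₂S] = 7.4e-4 mol/L

(NH₄HS is a pure solid — omitted from Keq.)
At equilibrium, Keq = [NH₃]·[H₂S] = 0.0031.
(4.2)·([H₂S]) = 0.0031
[H₂S] = 7.38e-4 = 7.4e-4 mol/L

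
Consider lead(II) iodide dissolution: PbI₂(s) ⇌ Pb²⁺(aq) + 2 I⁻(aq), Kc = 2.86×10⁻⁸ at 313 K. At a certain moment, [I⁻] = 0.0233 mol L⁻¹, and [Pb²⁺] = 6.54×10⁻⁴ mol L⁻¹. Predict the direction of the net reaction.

in the reverse direction

(PbI₂ is a pure solid — omitted from Qc.)
Qc = [Pb²⁺]·[I⁻]² = (6.54×10⁻⁴)·(0.0233)² = 3.55×10⁻⁷
Qc = 3.55×10⁻⁷ > Kc = 2.86×10⁻⁸, so the reverse reaction proceeds.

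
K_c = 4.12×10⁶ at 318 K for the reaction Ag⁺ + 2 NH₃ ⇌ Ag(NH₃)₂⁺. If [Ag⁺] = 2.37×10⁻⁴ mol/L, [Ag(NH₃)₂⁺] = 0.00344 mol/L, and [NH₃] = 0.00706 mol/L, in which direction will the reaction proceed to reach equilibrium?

Q_c = [Ag(NH₃)₂⁺] / ([Ag⁺]·[NH₃]²) = (0.00344) / ((2.37×10⁻⁴)·(0.00706)²) = 2.91×10⁵
Q_c = 2.91×10⁵ < K_c = 4.12×10⁶, so the forward reaction proceeds.

in the forward direction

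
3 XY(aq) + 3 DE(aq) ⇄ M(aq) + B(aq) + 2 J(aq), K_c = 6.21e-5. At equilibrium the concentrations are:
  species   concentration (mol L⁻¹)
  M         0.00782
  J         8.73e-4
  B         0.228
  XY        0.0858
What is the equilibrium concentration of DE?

[DE] = 0.326 mol L⁻¹

At equilibrium, K_c = [M]·[B]·[J]² / ([XY]³·[DE]³) = 6.21e-5.
(0.00782)·(0.228)·(8.73e-4)² / ((0.0858)³·([DE])³) = 6.21e-5
[DE]³ = 0.0346 ⇒ [DE] = 0.326 mol L⁻¹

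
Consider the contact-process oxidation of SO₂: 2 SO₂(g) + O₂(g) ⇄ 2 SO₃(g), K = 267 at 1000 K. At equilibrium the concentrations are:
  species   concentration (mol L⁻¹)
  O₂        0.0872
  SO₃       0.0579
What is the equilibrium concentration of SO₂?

At equilibrium, K = [SO₃]² / ([SO₂]²·[O₂]) = 267.
(0.0579)² / (([SO₂])²·(0.0872)) = 267
[SO₂]² = 1.44e-4 ⇒ [SO₂] = 0.0120 mol L⁻¹

[SO₂] = 0.0120 mol L⁻¹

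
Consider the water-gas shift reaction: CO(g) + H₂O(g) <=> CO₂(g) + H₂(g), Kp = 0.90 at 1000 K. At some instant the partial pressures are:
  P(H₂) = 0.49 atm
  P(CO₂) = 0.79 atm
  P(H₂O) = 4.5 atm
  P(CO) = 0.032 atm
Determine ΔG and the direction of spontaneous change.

ΔG = 9.10 kJ/mol; the forward reaction is non-spontaneous

Qp = P(CO₂)·P(H₂) / (P(CO)·P(H₂O)) = (0.79)·(0.49) / ((0.032)·(4.5)) = 2.69
ΔG = RT ln(Qp/Kp) = (8.314 J mol⁻¹ K⁻¹)(1000 K) × ln(2.69/0.90)
   = (8.314 kJ/mol)(1.095) = 9.10 kJ/mol
ΔG > 0, so the forward reaction is non-spontaneous (proceeds in reverse).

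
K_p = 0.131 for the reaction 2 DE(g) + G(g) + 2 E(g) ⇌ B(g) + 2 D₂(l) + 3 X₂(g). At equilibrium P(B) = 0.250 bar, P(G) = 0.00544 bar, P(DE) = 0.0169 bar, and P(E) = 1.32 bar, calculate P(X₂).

(D₂ is a pure liquid — omitted from K_p.)
At equilibrium, K_p = P(B)·P(X₂)³ / (P(DE)²·P(G)·P(E)²) = 0.131.
(0.250)·(P(X₂))³ / ((0.0169)²·(0.00544)·(1.32)²) = 0.131
P(X₂)³ = 1.42×10⁻⁶ ⇒ P(X₂) = 0.0112 bar

P(X₂) = 0.0112 bar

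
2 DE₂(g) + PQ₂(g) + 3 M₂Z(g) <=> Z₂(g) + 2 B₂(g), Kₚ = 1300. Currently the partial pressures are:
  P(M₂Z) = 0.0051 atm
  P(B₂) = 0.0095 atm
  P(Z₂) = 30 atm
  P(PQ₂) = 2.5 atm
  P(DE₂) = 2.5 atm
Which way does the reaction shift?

Qₚ = P(Z₂)·P(B₂)² / (P(DE₂)²·P(PQ₂)·P(M₂Z)³) = (30)·(0.0095)² / ((2.5)²·(2.5)·(0.0051)³) = 1300
Qₚ = 1300 = Kₚ, so the system is already at equilibrium.

neither direction; the system is at equilibrium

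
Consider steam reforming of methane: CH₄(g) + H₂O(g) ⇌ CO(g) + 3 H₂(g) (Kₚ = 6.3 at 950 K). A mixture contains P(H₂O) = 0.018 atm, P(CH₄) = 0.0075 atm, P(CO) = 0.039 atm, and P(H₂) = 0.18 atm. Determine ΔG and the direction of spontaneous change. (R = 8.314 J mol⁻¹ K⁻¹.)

Qₚ = P(CO)·P(H₂)³ / (P(CH₄)·P(H₂O)) = (0.039)·(0.18)³ / ((0.0075)·(0.018)) = 1.68
ΔG = RT ln(Qₚ/Kₚ) = (8.314 J mol⁻¹ K⁻¹)(950 K) × ln(1.68/6.3)
   = (7.898 kJ/mol)(-1.322) = -10.4 kJ/mol
ΔG < 0, so the forward reaction is spontaneous (proceeds forward).

ΔG = -10.4 kJ/mol; the forward reaction is spontaneous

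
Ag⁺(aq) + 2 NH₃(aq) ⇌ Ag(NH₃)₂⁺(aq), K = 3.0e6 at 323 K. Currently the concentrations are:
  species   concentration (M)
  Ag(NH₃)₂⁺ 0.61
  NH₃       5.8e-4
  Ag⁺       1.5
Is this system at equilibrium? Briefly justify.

Q = [Ag(NH₃)₂⁺] / ([Ag⁺]·[NH₃]²) = (0.61) / ((1.5)·(5.8e-4)²) = 1.2e6
Q = 1.2e6 < K = 3.0e6: net forward reaction.

no; Q < K, reaction proceeds forward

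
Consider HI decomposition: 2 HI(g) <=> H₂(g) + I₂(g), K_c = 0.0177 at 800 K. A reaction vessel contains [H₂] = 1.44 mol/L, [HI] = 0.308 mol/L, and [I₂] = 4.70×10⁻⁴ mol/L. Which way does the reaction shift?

in the forward direction

Q_c = [H₂]·[I₂] / [HI]² = (1.44)·(4.70×10⁻⁴) / (0.308)² = 0.00713
Q_c = 0.00713 < K_c = 0.0177, so the forward reaction proceeds.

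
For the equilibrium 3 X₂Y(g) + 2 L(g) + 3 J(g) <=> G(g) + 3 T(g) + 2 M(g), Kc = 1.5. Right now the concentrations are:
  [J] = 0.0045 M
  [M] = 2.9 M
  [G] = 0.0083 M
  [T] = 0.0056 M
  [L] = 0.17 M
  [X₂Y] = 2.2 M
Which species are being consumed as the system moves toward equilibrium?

Qc = [G]·[T]³·[M]² / ([X₂Y]³·[L]²·[J]³) = (0.0083)·(0.0056)³·(2.9)² / ((2.2)³·(0.17)²·(0.0045)³) = 0.44
Qc = 0.44 < Kc = 1.5: net forward reaction.

X₂Y, L, J (reactants)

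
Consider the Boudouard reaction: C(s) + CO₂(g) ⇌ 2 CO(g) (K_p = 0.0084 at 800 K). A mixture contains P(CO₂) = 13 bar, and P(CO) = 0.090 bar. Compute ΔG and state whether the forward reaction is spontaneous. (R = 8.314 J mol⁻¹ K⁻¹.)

ΔG = -17.3 kJ/mol; the forward reaction is spontaneous

(C is a pure solid — omitted from Q_p.)
Q_p = P(CO)² / P(CO₂) = (0.090)² / (13) = 6.23×10⁻⁴
ΔG = RT ln(Q_p/K_p) = (8.314 J mol⁻¹ K⁻¹)(800 K) × ln(6.23×10⁻⁴/0.0084)
   = (6.651 kJ/mol)(-2.601) = -17.3 kJ/mol
ΔG < 0, so the forward reaction is spontaneous (proceeds forward).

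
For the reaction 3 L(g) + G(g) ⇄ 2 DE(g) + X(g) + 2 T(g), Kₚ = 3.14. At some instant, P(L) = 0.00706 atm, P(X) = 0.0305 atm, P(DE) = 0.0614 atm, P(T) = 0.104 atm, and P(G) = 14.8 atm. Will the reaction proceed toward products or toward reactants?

Qₚ = P(DE)²·P(X)·P(T)² / (P(L)³·P(G)) = (0.0614)²·(0.0305)·(0.104)² / ((0.00706)³·(14.8)) = 0.239
Qₚ = 0.239 < Kₚ = 3.14, so the forward reaction proceeds.

in the forward direction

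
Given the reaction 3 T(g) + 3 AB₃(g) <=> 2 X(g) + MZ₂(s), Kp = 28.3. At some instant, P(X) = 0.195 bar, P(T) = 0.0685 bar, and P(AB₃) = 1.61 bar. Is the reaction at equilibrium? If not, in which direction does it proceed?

(MZ₂ is a pure solid — omitted from Qp.)
Qp = P(X)² / (P(T)³·P(AB₃)³) = (0.195)² / ((0.0685)³·(1.61)³) = 28.3
Qp = 28.3 = Kp, so the system is already at equilibrium.

neither direction; the system is at equilibrium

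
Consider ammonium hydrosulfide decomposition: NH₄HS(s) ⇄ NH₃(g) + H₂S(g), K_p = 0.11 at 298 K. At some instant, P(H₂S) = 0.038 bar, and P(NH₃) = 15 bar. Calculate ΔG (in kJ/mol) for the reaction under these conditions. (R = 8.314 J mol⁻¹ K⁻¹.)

(NH₄HS is a pure solid — omitted from Q_p.)
Q_p = P(NH₃)·P(H₂S) = (15)·(0.038) = 0.570
ΔG = RT ln(Q_p/K_p) = (8.314 J mol⁻¹ K⁻¹)(298 K) × ln(0.570/0.11)
   = (2.478 kJ/mol)(1.645) = 4.08 kJ/mol
ΔG > 0, so the forward reaction is non-spontaneous (proceeds in reverse).

ΔG = 4.08 kJ/mol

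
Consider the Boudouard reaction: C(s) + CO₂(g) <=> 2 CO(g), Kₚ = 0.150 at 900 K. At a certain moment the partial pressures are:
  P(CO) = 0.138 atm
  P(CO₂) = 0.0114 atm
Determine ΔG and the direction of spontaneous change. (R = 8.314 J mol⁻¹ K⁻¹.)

ΔG = 18.0 kJ/mol; the forward reaction is non-spontaneous

(C is a pure solid — omitted from Qₚ.)
Qₚ = P(CO)² / P(CO₂) = (0.138)² / (0.0114) = 1.67
ΔG = RT ln(Qₚ/Kₚ) = (8.314 J mol⁻¹ K⁻¹)(900 K) × ln(1.67/0.150)
   = (7.483 kJ/mol)(2.410) = 18.0 kJ/mol
ΔG > 0, so the forward reaction is non-spontaneous (proceeds in reverse).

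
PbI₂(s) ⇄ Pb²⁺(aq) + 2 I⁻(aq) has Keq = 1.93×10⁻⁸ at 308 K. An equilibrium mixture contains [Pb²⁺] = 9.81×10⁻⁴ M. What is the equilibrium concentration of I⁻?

[I⁻] = 0.00444 M

(PbI₂ is a pure solid — omitted from Keq.)
At equilibrium, Keq = [Pb²⁺]·[I⁻]² = 1.93×10⁻⁸.
(9.81×10⁻⁴)·([I⁻])² = 1.93×10⁻⁸
[I⁻]² = 1.97×10⁻⁵ ⇒ [I⁻] = 0.00444 M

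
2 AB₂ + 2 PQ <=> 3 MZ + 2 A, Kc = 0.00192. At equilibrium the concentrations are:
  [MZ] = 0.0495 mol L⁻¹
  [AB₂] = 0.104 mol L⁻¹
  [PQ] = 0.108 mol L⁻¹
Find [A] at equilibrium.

[A] = 0.0447 mol L⁻¹

At equilibrium, Kc = [MZ]³·[A]² / ([AB₂]²·[PQ]²) = 0.00192.
(0.0495)³·([A])² / ((0.104)²·(0.108)²) = 0.00192
[A]² = 0.00200 ⇒ [A] = 0.0447 mol L⁻¹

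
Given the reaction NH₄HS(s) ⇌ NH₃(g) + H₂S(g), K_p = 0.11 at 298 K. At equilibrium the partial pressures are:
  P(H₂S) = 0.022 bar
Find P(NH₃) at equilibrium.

(NH₄HS is a pure solid — omitted from K_p.)
At equilibrium, K_p = P(NH₃)·P(H₂S) = 0.11.
(P(NH₃))·(0.022) = 0.11
P(NH₃) = 5.00 = 5.0 bar

P(NH₃) = 5.0 bar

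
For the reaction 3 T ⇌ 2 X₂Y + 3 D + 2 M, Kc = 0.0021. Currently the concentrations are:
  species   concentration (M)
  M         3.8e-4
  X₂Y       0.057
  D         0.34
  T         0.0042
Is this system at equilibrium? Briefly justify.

no; Q < K, reaction proceeds forward

Qc = [X₂Y]²·[D]³·[M]² / [T]³ = (0.057)²·(0.34)³·(3.8e-4)² / (0.0042)³ = 2.5e-4
Qc = 2.5e-4 < Kc = 0.0021: net forward reaction.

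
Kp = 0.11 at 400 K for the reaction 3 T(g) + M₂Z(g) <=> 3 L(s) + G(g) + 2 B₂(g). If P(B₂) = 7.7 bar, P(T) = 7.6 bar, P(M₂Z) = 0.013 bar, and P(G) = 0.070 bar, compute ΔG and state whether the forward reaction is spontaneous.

ΔG = 6.28 kJ/mol; the forward reaction is non-spontaneous

(L is a pure solid — omitted from Qp.)
Qp = P(G)·P(B₂)² / (P(T)³·P(M₂Z)) = (0.070)·(7.7)² / ((7.6)³·(0.013)) = 0.727
ΔG = RT ln(Qp/Kp) = (8.314 J mol⁻¹ K⁻¹)(400 K) × ln(0.727/0.11)
   = (3.326 kJ/mol)(1.888) = 6.28 kJ/mol
ΔG > 0, so the forward reaction is non-spontaneous (proceeds in reverse).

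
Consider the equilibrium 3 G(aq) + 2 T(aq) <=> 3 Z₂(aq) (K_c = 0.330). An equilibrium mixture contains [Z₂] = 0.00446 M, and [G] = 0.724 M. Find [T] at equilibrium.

[T] = 8.42×10⁻⁴ M

At equilibrium, K_c = [Z₂]³ / ([G]³·[T]²) = 0.330.
(0.00446)³ / ((0.724)³·([T])²) = 0.330
[T]² = 7.08×10⁻⁷ ⇒ [T] = 8.42×10⁻⁴ M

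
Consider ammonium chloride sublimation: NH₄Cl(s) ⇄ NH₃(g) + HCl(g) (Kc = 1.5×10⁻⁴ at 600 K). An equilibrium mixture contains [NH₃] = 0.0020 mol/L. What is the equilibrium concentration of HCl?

(NH₄Cl is a pure solid — omitted from Kc.)
At equilibrium, Kc = [NH₃]·[HCl] = 1.5×10⁻⁴.
(0.0020)·([HCl]) = 1.5×10⁻⁴
[HCl] = 0.0750 = 0.075 mol/L

[HCl] = 0.075 mol/L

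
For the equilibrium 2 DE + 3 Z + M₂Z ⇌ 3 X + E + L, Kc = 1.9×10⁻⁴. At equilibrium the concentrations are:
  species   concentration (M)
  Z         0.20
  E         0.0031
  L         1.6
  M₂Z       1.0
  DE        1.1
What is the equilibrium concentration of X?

At equilibrium, Kc = [X]³·[E]·[L] / ([DE]²·[Z]³·[M₂Z]) = 1.9×10⁻⁴.
([X])³·(0.0031)·(1.6) / ((1.1)²·(0.20)³·(1.0)) = 1.9×10⁻⁴
[X]³ = 3.71×10⁻⁴ ⇒ [X] = 0.072 M

[X] = 0.072 M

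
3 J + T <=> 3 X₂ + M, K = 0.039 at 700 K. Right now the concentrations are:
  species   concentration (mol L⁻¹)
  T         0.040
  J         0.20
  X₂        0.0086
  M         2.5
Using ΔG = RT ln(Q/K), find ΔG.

Q = [X₂]³·[M] / ([J]³·[T]) = (0.0086)³·(2.5) / ((0.20)³·(0.040)) = 0.00497
ΔG = RT ln(Q/K) = (8.314 J mol⁻¹ K⁻¹)(700 K) × ln(0.00497/0.039)
   = (5.820 kJ/mol)(-2.060) = -12.0 kJ/mol
ΔG < 0, so the forward reaction is spontaneous (proceeds forward).

ΔG = -12.0 kJ/mol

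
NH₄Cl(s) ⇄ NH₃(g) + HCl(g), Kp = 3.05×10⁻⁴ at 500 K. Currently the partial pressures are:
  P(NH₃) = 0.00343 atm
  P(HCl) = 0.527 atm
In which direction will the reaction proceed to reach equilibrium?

to the left

(NH₄Cl is a pure solid — omitted from Qp.)
Qp = P(NH₃)·P(HCl) = (0.00343)·(0.527) = 0.00181
Qp = 0.00181 > Kp = 3.05×10⁻⁴, so the reverse reaction proceeds.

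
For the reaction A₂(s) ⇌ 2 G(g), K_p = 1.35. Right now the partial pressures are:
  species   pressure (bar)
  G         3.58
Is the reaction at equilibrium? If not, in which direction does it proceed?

toward reactants

(A₂ is a pure solid — omitted from Q_p.)
Q_p = P(G)² = (3.58)² = 12.8
Q_p = 12.8 > K_p = 1.35, so the reverse reaction proceeds.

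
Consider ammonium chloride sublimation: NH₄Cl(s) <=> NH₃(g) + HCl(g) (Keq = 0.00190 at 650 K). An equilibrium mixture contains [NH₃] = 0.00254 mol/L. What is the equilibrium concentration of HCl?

[HCl] = 0.748 mol/L

(NH₄Cl is a pure solid — omitted from Keq.)
At equilibrium, Keq = [NH₃]·[HCl] = 0.00190.
(0.00254)·([HCl]) = 0.00190
[HCl] = 0.748 mol/L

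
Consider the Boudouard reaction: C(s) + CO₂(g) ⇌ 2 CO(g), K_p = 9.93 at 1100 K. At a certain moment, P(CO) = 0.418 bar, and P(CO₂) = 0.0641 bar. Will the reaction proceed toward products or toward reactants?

(C is a pure solid — omitted from Q_p.)
Q_p = P(CO)² / P(CO₂) = (0.418)² / (0.0641) = 2.73
Q_p = 2.73 < K_p = 9.93, so the forward reaction proceeds.

to the right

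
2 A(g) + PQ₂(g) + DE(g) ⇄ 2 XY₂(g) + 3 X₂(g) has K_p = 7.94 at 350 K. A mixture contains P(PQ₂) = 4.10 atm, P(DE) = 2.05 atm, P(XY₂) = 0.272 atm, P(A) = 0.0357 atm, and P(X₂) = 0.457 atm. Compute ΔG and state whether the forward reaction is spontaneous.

Q_p = P(XY₂)²·P(X₂)³ / (P(A)²·P(PQ₂)·P(DE)) = (0.272)²·(0.457)³ / ((0.0357)²·(4.10)·(2.05)) = 0.659
ΔG = RT ln(Q_p/K_p) = (8.314 J mol⁻¹ K⁻¹)(350 K) × ln(0.659/7.94)
   = (2.910 kJ/mol)(-2.489) = -7.24 kJ/mol
ΔG < 0, so the forward reaction is spontaneous (proceeds forward).

ΔG = -7.24 kJ/mol; the forward reaction is spontaneous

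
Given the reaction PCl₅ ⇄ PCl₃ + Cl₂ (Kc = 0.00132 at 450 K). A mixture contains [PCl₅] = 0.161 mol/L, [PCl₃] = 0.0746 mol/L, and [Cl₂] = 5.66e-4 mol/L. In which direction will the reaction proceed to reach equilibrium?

in the forward direction

Qc = [PCl₃]·[Cl₂] / [PCl₅] = (0.0746)·(5.66e-4) / (0.161) = 2.62e-4
Qc = 2.62e-4 < Kc = 0.00132, so the forward reaction proceeds.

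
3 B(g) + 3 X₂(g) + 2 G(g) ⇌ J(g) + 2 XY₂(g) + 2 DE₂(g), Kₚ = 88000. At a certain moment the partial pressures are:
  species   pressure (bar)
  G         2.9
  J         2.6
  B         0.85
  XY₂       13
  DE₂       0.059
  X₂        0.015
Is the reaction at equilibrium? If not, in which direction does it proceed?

Qₚ = P(J)·P(XY₂)²·P(DE₂)² / (P(B)³·P(X₂)³·P(G)²) = (2.6)·(13)²·(0.059)² / ((0.85)³·(0.015)³·(2.9)²) = 88000
Qₚ = 88000 = Kₚ, so the system is already at equilibrium.

at equilibrium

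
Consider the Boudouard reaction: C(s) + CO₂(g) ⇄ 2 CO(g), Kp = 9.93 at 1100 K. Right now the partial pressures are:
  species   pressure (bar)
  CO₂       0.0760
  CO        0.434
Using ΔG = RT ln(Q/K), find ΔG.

ΔG = -12.7 kJ/mol

(C is a pure solid — omitted from Qp.)
Qp = P(CO)² / P(CO₂) = (0.434)² / (0.0760) = 2.48
ΔG = RT ln(Qp/Kp) = (8.314 J mol⁻¹ K⁻¹)(1100 K) × ln(2.48/9.93)
   = (9.145 kJ/mol)(-1.387) = -12.7 kJ/mol
ΔG < 0, so the forward reaction is spontaneous (proceeds forward).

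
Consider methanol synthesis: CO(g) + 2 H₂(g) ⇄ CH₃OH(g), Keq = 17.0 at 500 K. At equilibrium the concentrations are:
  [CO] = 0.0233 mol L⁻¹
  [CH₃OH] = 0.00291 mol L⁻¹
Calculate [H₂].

[H₂] = 0.0857 mol L⁻¹

At equilibrium, Keq = [CH₃OH] / ([CO]·[H₂]²) = 17.0.
(0.00291) / ((0.0233)·([H₂])²) = 17.0
[H₂]² = 0.00735 ⇒ [H₂] = 0.0857 mol L⁻¹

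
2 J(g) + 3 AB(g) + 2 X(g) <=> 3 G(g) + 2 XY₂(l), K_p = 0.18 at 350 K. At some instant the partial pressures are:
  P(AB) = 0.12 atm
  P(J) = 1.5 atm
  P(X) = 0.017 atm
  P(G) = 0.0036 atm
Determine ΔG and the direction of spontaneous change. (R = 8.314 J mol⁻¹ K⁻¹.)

(XY₂ is a pure liquid — omitted from Q_p.)
Q_p = P(G)³ / (P(J)²·P(AB)³·P(X)²) = (0.0036)³ / ((1.5)²·(0.12)³·(0.017)²) = 0.0415
ΔG = RT ln(Q_p/K_p) = (8.314 J mol⁻¹ K⁻¹)(350 K) × ln(0.0415/0.18)
   = (2.910 kJ/mol)(-1.467) = -4.27 kJ/mol
ΔG < 0, so the forward reaction is spontaneous (proceeds forward).

ΔG = -4.27 kJ/mol; the forward reaction is spontaneous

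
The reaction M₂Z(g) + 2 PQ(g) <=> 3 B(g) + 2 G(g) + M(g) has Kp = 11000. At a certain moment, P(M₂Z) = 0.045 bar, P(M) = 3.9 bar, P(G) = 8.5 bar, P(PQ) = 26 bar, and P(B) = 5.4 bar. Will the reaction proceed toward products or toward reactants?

Qp = P(B)³·P(G)²·P(M) / (P(M₂Z)·P(PQ)²) = (5.4)³·(8.5)²·(3.9) / ((0.045)·(26)²) = 1500
Qp = 1500 < Kp = 11000, so the forward reaction proceeds.

toward products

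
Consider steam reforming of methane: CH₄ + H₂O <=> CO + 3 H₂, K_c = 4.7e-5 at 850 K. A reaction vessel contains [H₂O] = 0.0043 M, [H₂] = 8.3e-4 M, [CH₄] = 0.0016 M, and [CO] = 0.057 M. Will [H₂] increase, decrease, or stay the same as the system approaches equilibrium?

Q_c = [CO]·[H₂]³ / ([CH₄]·[H₂O]) = (0.057)·(8.3e-4)³ / ((0.0016)·(0.0043)) = 4.7e-6
Q_c = 4.7e-6 < K_c = 4.7e-5: net forward reaction.
H₂ is a product, so it increases.

increase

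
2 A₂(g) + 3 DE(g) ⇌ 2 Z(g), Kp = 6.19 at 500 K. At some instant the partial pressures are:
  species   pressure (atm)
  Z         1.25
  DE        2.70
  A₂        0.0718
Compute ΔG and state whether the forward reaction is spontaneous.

Qp = P(Z)² / (P(A₂)²·P(DE)³) = (1.25)² / ((0.0718)²·(2.70)³) = 15.4
ΔG = RT ln(Qp/Kp) = (8.314 J mol⁻¹ K⁻¹)(500 K) × ln(15.4/6.19)
   = (4.157 kJ/mol)(0.9114) = 3.79 kJ/mol
ΔG > 0, so the forward reaction is non-spontaneous (proceeds in reverse).

ΔG = 3.79 kJ/mol; the forward reaction is non-spontaneous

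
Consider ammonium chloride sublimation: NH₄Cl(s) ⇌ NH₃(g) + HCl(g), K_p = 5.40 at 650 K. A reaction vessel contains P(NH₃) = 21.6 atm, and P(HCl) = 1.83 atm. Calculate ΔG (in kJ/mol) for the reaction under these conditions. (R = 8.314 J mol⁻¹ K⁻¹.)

(NH₄Cl is a pure solid — omitted from Q_p.)
Q_p = P(NH₃)·P(HCl) = (21.6)·(1.83) = 39.5
ΔG = RT ln(Q_p/K_p) = (8.314 J mol⁻¹ K⁻¹)(650 K) × ln(39.5/5.40)
   = (5.404 kJ/mol)(1.990) = 10.8 kJ/mol
ΔG > 0, so the forward reaction is non-spontaneous (proceeds in reverse).

ΔG = 10.8 kJ/mol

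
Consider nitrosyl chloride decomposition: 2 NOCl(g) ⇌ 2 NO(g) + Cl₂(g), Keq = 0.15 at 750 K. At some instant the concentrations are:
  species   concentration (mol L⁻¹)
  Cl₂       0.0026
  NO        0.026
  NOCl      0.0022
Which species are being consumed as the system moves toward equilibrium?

NO, Cl₂ (products)

Q = [NO]²·[Cl₂] / [NOCl]² = (0.026)²·(0.0026) / (0.0022)² = 0.36
Q = 0.36 > Keq = 0.15: net reverse reaction.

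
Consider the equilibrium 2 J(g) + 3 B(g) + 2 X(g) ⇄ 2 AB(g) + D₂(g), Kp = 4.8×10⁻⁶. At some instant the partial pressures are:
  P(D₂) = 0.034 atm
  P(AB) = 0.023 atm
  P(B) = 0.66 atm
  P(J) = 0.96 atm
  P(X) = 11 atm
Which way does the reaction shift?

forward (toward products)

Qp = P(AB)²·P(D₂) / (P(J)²·P(B)³·P(X)²) = (0.023)²·(0.034) / ((0.96)²·(0.66)³·(11)²) = 5.6×10⁻⁷
Qp = 5.6×10⁻⁷ < Kp = 4.8×10⁻⁶, so the forward reaction proceeds.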